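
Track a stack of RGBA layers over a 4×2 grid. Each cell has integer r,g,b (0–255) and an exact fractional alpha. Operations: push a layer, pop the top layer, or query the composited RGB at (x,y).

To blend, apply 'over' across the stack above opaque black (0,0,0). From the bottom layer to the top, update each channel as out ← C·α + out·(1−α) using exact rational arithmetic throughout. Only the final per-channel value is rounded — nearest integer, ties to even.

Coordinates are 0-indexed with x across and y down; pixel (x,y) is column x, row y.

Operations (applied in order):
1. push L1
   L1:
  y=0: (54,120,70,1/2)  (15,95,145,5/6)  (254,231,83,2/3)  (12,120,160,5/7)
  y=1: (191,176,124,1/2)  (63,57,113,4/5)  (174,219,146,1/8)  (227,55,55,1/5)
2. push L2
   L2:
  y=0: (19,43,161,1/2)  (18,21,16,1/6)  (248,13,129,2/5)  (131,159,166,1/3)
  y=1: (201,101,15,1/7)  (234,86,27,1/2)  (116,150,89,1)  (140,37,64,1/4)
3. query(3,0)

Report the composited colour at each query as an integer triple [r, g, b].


query (3,0) [L1,L2] — begin 0,0,0
after L1 α=5/7: [60/7, 600/7, 800/7]
after L2 α=1/3: [1037/21, 771/7, 2762/21]
→ [49, 110, 132]


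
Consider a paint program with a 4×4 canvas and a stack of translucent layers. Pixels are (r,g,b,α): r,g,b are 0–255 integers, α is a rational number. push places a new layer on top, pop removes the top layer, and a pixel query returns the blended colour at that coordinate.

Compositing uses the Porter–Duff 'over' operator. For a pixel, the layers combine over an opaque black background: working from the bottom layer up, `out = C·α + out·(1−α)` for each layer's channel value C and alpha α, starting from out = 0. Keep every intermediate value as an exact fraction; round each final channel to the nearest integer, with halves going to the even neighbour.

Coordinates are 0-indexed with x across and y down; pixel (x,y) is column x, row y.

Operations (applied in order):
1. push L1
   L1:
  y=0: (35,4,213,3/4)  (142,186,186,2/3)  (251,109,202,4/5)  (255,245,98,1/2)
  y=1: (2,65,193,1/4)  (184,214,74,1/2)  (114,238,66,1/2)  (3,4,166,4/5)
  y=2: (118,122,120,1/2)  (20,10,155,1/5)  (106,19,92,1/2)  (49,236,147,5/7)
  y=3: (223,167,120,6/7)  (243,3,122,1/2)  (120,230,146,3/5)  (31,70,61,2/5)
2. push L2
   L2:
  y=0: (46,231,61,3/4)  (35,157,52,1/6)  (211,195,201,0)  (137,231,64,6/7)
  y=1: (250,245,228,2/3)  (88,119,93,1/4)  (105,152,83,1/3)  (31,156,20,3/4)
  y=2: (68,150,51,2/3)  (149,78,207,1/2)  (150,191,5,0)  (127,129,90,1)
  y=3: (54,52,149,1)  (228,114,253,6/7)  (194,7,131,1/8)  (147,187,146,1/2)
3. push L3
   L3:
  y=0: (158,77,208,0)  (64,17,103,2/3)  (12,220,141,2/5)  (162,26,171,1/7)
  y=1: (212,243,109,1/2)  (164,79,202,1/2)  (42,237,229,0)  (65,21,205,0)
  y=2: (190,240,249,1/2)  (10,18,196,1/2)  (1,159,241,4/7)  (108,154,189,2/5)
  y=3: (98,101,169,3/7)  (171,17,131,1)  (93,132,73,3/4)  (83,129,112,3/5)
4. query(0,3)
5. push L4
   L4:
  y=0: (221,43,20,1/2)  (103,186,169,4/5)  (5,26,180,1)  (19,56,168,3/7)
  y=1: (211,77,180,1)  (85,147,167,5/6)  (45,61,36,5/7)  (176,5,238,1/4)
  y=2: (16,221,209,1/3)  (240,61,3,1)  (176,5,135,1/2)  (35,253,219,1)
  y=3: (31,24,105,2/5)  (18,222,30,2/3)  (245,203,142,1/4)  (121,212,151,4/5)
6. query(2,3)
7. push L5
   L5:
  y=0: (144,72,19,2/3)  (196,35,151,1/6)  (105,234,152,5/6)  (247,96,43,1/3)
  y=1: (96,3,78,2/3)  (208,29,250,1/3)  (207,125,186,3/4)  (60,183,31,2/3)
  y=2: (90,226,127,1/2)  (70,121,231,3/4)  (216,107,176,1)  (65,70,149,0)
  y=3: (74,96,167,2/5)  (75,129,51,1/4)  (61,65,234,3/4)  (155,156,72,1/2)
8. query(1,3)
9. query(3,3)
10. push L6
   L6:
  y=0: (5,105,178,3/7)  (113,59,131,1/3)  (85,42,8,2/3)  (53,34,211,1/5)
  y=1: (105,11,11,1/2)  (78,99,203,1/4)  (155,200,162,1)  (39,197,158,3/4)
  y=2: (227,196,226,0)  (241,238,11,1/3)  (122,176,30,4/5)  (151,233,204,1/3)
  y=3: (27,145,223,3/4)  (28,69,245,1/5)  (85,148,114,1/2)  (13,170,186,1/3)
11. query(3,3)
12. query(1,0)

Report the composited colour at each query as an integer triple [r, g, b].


at x=0,y=3 over L1,L2,L3:
L1 α=6/7: [1338/7, 1002/7, 720/7]
L2 α=1: [54, 52, 149]
L3 α=3/7: [510/7, 73, 1103/7]
rounded: [73, 73, 158]

query (2,3) [L1,L2,L3,L4] — begin 0,0,0
+L1 (α=3/5) → [72, 138, 438/5]
+L2 (α=1/8) → [349/4, 973/8, 3721/40]
+L3 (α=3/4) → [1465/16, 4141/32, 12481/160]
+L4 (α=1/4) → [8315/64, 18919/128, 60163/640]
→ [130, 148, 94]

at x=1,y=3 over L1,L2,L3,L4,L5:
L1 α=1/2: [243/2, 3/2, 61]
L2 α=6/7: [2979/14, 1371/14, 1579/7]
L3 α=1: [171, 17, 131]
L4 α=2/3: [69, 461/3, 191/3]
L5 α=1/4: [141/2, 295/2, 121/2]
→ [70, 148, 60]

query (3,3) [L1,L2,L3,L4,L5] — begin 0,0,0
after L1 α=2/5: [62/5, 28, 122/5]
after L2 α=1/2: [797/10, 215/2, 426/5]
after L3 α=3/5: [2042/25, 602/5, 2532/25]
after L4 α=4/5: [14142/125, 4842/25, 17632/125]
after L5 α=1/2: [33517/250, 4371/25, 13316/125]
→ [134, 175, 107]

query (3,3) [L1,L2,L3,L4,L5,L6] — begin 0,0,0
L1 α=2/5: [62/5, 28, 122/5]
L2 α=1/2: [797/10, 215/2, 426/5]
L3 α=3/5: [2042/25, 602/5, 2532/25]
L4 α=4/5: [14142/125, 4842/25, 17632/125]
L5 α=1/2: [33517/250, 4371/25, 13316/125]
L6 α=1/3: [11714/125, 12992/75, 49882/375]
rounded: [94, 173, 133]

(1,0) stack=L1,L2,L3,L4,L5,L6; from [0,0,0]:
after L1 α=2/3: [284/3, 124, 124]
after L2 α=1/6: [1525/18, 259/2, 112]
after L3 α=2/3: [3829/54, 109/2, 106]
after L4 α=4/5: [26077/270, 1597/10, 782/5]
after L5 α=1/6: [36661/324, 1667/12, 311/2]
after L6 α=1/3: [54967/486, 2021/18, 442/3]
= [113, 112, 147]


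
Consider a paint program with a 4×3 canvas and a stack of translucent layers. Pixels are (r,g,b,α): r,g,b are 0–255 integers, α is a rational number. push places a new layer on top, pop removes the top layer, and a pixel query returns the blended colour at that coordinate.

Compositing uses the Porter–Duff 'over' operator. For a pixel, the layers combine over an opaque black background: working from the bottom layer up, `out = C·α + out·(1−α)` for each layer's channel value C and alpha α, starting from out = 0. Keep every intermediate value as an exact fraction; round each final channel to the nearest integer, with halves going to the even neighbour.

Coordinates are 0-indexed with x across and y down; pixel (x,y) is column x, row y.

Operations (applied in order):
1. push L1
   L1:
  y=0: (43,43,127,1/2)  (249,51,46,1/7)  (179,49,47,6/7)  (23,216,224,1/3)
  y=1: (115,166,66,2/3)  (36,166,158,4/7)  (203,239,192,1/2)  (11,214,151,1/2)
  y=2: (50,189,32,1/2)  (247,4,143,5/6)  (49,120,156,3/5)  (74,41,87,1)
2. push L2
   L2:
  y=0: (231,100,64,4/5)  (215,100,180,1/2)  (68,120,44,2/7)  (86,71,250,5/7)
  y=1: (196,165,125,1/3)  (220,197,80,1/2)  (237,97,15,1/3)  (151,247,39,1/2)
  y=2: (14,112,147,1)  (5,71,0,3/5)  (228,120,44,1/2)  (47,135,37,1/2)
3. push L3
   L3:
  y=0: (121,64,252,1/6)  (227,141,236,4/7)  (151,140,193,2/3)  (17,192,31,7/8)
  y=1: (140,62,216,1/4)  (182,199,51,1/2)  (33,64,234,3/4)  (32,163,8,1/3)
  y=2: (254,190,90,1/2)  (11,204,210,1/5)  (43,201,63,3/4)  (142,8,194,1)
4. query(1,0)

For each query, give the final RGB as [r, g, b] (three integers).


at x=1,y=0 over L1,L2,L3:
after L1 α=1/7: [249/7, 51/7, 46/7]
after L2 α=1/2: [877/7, 751/14, 653/7]
after L3 α=4/7: [8987/49, 10149/98, 8567/49]
rounded: [183, 104, 175]


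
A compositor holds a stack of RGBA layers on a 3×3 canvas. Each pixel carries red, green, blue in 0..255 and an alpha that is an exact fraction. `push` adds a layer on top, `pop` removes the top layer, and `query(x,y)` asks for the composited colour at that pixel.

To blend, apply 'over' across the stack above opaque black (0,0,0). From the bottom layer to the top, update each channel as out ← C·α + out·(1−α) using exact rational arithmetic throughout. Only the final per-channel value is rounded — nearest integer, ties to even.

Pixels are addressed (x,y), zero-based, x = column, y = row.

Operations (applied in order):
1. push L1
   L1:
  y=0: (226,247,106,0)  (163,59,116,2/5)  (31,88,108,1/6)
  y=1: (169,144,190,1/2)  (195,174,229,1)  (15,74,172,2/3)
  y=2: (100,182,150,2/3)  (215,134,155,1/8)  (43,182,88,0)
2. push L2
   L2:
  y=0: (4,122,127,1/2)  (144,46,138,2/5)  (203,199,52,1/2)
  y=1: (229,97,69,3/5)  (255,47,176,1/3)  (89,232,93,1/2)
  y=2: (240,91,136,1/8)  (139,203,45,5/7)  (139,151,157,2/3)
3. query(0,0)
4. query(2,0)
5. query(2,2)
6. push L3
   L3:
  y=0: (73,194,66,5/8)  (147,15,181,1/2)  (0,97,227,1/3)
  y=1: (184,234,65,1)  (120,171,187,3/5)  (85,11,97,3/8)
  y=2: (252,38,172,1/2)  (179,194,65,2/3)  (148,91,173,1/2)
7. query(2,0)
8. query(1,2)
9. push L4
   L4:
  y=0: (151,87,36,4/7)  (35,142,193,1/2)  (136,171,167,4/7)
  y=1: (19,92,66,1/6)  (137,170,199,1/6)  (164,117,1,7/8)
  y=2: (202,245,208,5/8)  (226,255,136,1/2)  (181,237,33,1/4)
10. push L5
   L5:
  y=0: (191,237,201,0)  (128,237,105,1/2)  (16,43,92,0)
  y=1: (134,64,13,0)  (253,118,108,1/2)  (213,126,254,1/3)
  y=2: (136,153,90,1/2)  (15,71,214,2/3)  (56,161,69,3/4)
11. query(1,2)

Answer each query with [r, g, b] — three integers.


(0,0) stack=L1,L2; from [0,0,0]:
after L1 α=0: [0, 0, 0]
after L2 α=1/2: [2, 61, 127/2]
rounded: [2, 61, 64]

at x=2,y=0 over L1,L2:
L1 α=1/6: [31/6, 44/3, 18]
L2 α=1/2: [1249/12, 641/6, 35]
= [104, 107, 35]

(2,2) stack=L1,L2; from [0,0,0]:
after L1 α=0: [0, 0, 0]
after L2 α=2/3: [278/3, 302/3, 314/3]
rounded: [93, 101, 105]

(2,0) stack=L1,L2,L3; from [0,0,0]:
L1 α=1/6: [31/6, 44/3, 18]
L2 α=1/2: [1249/12, 641/6, 35]
L3 α=1/3: [1249/18, 932/9, 99]
= [69, 104, 99]

query (1,2) [L1,L2,L3] — begin 0,0,0
+L1 (α=1/8) → [215/8, 67/4, 155/8]
+L2 (α=5/7) → [2995/28, 2097/14, 1055/28]
+L3 (α=2/3) → [13019/84, 7529/42, 1565/28]
= [155, 179, 56]

at x=1,y=2 over L1,L2,L3,L4,L5:
+L1 (α=1/8) → [215/8, 67/4, 155/8]
+L2 (α=5/7) → [2995/28, 2097/14, 1055/28]
+L3 (α=2/3) → [13019/84, 7529/42, 1565/28]
+L4 (α=1/2) → [32003/168, 18239/84, 5373/56]
+L5 (α=2/3) → [37043/504, 30167/252, 29341/168]
→ [73, 120, 175]


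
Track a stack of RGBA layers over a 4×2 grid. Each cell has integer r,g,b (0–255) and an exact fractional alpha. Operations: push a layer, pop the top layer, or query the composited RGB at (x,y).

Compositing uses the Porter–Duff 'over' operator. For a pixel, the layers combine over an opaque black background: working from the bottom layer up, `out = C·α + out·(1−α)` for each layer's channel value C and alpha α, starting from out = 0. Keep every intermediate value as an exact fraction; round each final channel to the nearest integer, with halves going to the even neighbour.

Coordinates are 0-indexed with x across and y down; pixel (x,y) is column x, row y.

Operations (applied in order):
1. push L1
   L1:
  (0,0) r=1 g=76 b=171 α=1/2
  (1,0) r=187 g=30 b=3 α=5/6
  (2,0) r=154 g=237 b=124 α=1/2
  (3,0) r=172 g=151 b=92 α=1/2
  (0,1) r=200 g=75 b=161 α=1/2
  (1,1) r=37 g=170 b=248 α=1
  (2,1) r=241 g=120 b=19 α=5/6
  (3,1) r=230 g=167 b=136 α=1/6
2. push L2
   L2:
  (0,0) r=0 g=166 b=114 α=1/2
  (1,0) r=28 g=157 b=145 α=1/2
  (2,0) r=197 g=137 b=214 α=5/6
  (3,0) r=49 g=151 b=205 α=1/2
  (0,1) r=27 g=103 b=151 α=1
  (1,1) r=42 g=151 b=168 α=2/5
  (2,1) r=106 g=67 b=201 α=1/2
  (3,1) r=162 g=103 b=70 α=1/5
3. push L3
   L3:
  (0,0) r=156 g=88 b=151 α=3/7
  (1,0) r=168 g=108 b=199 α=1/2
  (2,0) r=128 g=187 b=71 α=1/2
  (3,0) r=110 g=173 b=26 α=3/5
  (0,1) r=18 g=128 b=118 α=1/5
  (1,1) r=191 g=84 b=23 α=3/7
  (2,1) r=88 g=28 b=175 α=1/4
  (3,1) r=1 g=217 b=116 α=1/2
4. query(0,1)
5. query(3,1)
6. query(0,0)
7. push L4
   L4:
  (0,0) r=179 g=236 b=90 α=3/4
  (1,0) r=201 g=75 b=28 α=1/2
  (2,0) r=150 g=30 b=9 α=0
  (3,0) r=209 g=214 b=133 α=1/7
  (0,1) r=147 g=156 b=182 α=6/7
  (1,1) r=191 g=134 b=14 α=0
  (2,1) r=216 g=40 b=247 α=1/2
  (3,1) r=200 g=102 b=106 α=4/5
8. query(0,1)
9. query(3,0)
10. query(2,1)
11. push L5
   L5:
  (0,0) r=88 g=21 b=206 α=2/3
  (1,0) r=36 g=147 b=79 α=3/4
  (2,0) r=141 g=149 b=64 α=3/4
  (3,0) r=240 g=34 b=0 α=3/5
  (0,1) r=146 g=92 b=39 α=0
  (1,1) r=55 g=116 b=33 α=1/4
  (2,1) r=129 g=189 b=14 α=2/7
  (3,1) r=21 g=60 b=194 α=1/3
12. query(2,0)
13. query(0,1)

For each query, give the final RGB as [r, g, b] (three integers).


at x=0,y=1 over L1,L2,L3:
+L1 (α=1/2) → [100, 75/2, 161/2]
+L2 (α=1) → [27, 103, 151]
+L3 (α=1/5) → [126/5, 108, 722/5]
rounded: [25, 108, 144]

query (3,1) [L1,L2,L3] — begin 0,0,0
after L1 α=1/6: [115/3, 167/6, 68/3]
after L2 α=1/5: [946/15, 643/15, 482/15]
after L3 α=1/2: [961/30, 1949/15, 1111/15]
→ [32, 130, 74]

at x=0,y=0 over L1,L2,L3:
L1 α=1/2: [1/2, 38, 171/2]
L2 α=1/2: [1/4, 102, 399/4]
L3 α=3/7: [67, 96, 852/7]
→ [67, 96, 122]

(0,1) stack=L1,L2,L3,L4; from [0,0,0]:
+L1 (α=1/2) → [100, 75/2, 161/2]
+L2 (α=1) → [27, 103, 151]
+L3 (α=1/5) → [126/5, 108, 722/5]
+L4 (α=6/7) → [648/5, 1044/7, 6182/35]
rounded: [130, 149, 177]

at x=3,y=0 over L1,L2,L3,L4:
L1 α=1/2: [86, 151/2, 46]
L2 α=1/2: [135/2, 453/4, 251/2]
L3 α=3/5: [93, 1491/10, 329/5]
L4 α=1/7: [767/7, 5543/35, 377/5]
→ [110, 158, 75]

at x=2,y=1 over L1,L2,L3,L4:
+L1 (α=5/6) → [1205/6, 100, 95/6]
+L2 (α=1/2) → [1841/12, 167/2, 1301/12]
+L3 (α=1/4) → [2193/16, 557/8, 2001/16]
+L4 (α=1/2) → [5649/32, 877/16, 5953/32]
→ [177, 55, 186]

(2,0) stack=L1,L2,L3,L4,L5; from [0,0,0]:
after L1 α=1/2: [77, 237/2, 62]
after L2 α=5/6: [177, 1607/12, 566/3]
after L3 α=1/2: [305/2, 3851/24, 779/6]
after L4 α=0: [305/2, 3851/24, 779/6]
after L5 α=3/4: [1151/8, 14579/96, 1931/24]
rounded: [144, 152, 80]

at x=0,y=1 over L1,L2,L3,L4,L5:
after L1 α=1/2: [100, 75/2, 161/2]
after L2 α=1: [27, 103, 151]
after L3 α=1/5: [126/5, 108, 722/5]
after L4 α=6/7: [648/5, 1044/7, 6182/35]
after L5 α=0: [648/5, 1044/7, 6182/35]
→ [130, 149, 177]


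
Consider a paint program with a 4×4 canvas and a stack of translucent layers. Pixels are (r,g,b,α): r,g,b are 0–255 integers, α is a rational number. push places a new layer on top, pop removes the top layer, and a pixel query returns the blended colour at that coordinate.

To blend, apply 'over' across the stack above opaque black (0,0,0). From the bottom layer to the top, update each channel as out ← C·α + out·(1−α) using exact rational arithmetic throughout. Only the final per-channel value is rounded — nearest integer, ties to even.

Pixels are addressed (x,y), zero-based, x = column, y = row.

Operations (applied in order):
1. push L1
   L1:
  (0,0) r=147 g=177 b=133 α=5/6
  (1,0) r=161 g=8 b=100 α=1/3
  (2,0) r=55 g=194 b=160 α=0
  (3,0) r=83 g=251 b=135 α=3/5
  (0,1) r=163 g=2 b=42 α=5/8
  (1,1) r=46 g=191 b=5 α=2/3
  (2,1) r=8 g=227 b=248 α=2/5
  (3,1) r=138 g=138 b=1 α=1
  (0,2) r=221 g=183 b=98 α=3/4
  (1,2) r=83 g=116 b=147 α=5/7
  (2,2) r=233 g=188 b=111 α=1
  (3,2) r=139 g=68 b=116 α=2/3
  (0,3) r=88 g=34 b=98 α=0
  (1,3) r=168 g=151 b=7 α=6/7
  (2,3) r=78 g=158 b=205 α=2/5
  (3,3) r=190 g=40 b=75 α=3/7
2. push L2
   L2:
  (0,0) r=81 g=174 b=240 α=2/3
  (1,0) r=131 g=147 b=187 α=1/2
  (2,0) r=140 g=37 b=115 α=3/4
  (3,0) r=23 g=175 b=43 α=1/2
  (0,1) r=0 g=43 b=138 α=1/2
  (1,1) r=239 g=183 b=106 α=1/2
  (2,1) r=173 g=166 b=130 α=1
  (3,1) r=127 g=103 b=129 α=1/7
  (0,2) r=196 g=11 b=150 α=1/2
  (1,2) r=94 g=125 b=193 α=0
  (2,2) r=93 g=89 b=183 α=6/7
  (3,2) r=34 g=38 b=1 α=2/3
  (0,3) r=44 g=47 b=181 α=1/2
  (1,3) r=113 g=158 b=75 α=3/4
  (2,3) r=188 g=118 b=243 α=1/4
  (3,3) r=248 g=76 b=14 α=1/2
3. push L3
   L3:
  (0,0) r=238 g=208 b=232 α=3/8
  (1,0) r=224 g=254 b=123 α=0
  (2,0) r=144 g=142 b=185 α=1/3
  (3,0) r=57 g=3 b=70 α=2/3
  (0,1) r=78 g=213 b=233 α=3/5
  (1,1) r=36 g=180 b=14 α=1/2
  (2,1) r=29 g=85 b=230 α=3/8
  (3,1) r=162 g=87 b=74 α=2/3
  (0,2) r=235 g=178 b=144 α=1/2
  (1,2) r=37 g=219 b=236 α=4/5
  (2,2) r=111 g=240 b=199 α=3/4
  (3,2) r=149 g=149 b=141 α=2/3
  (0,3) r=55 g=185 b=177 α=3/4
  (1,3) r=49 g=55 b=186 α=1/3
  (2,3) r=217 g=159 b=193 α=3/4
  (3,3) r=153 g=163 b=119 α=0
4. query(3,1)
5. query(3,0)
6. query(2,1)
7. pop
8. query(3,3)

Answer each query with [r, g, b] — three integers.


(3,1) stack=L1,L2,L3; from [0,0,0]:
+L1 (α=1) → [138, 138, 1]
+L2 (α=1/7) → [955/7, 133, 135/7]
+L3 (α=2/3) → [3223/21, 307/3, 1171/21]
rounded: [153, 102, 56]

at x=3,y=0 over L1,L2,L3:
+L1 (α=3/5) → [249/5, 753/5, 81]
+L2 (α=1/2) → [182/5, 814/5, 62]
+L3 (α=2/3) → [752/15, 844/15, 202/3]
→ [50, 56, 67]

at x=2,y=1 over L1,L2,L3:
after L1 α=2/5: [16/5, 454/5, 496/5]
after L2 α=1: [173, 166, 130]
after L3 α=3/8: [119, 1085/8, 335/2]
= [119, 136, 168]

at x=3,y=3 over L1,L2:
L1 α=3/7: [570/7, 120/7, 225/7]
L2 α=1/2: [1153/7, 326/7, 323/14]
= [165, 47, 23]


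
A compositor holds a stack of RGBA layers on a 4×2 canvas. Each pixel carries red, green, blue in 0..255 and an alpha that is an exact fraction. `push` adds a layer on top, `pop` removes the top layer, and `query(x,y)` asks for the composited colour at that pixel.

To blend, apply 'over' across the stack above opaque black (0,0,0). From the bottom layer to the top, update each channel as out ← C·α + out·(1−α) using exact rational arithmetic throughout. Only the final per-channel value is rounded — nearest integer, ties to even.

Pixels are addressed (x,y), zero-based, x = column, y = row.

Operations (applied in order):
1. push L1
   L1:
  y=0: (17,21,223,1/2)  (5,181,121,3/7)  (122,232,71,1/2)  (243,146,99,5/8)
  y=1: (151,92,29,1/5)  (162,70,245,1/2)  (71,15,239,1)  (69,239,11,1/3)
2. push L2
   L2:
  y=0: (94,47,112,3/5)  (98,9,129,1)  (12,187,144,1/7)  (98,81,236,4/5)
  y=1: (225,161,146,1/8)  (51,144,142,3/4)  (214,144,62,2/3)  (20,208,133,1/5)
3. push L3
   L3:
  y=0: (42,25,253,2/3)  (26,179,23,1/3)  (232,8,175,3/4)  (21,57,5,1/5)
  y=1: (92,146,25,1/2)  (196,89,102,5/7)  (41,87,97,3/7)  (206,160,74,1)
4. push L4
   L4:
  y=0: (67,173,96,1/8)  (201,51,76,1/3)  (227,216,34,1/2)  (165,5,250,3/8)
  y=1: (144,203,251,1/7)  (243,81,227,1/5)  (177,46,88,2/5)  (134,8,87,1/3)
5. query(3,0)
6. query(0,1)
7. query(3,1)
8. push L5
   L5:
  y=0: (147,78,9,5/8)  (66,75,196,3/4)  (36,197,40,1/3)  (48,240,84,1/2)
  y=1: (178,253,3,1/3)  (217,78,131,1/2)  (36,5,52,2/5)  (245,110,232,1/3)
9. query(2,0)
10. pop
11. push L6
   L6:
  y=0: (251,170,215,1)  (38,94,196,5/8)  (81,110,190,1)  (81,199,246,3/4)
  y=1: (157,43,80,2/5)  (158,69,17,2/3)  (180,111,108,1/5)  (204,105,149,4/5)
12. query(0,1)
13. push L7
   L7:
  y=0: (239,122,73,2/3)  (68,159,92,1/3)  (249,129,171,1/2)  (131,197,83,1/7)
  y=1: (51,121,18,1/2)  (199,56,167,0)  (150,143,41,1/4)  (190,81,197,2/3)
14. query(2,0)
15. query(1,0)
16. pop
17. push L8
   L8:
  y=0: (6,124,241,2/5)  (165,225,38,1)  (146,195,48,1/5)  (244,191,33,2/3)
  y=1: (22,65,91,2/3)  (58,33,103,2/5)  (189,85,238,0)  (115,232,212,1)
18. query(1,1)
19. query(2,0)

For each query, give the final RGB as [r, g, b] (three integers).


(3,0) stack=L1,L2,L3,L4; from [0,0,0]:
L1 α=5/8: [1215/8, 365/4, 495/8]
L2 α=4/5: [4351/40, 1661/20, 8047/40]
L3 α=1/5: [4561/50, 1946/25, 8097/50]
L4 α=3/8: [9511/80, 2021/40, 15597/80]
rounded: [119, 51, 195]

query (0,1) [L1,L2,L3,L4] — begin 0,0,0
after L1 α=1/5: [151/5, 92/5, 29/5]
after L2 α=1/8: [1091/20, 1449/40, 933/40]
after L3 α=1/2: [2931/40, 7289/80, 1933/80]
after L4 α=1/7: [11673/140, 29987/280, 15839/280]
= [83, 107, 57]

(3,1) stack=L1,L2,L3,L4; from [0,0,0]:
+L1 (α=1/3) → [23, 239/3, 11/3]
+L2 (α=1/5) → [112/5, 316/3, 443/15]
+L3 (α=1) → [206, 160, 74]
+L4 (α=1/3) → [182, 328/3, 235/3]
rounded: [182, 109, 78]

at x=2,y=0 over L1,L2,L3,L4,L5:
after L1 α=1/2: [61, 116, 71/2]
after L2 α=1/7: [54, 883/7, 51]
after L3 α=3/4: [375/2, 1051/28, 144]
after L4 α=1/2: [829/4, 7099/56, 89]
after L5 α=1/3: [901/6, 4205/28, 218/3]
→ [150, 150, 73]

(0,1) stack=L1,L2,L3,L4,L6; from [0,0,0]:
L1 α=1/5: [151/5, 92/5, 29/5]
L2 α=1/8: [1091/20, 1449/40, 933/40]
L3 α=1/2: [2931/40, 7289/80, 1933/80]
L4 α=1/7: [11673/140, 29987/280, 15839/280]
L6 α=2/5: [78979/700, 114041/1400, 92317/1400]
rounded: [113, 81, 66]

(2,0) stack=L1,L2,L3,L4,L6,L7; from [0,0,0]:
+L1 (α=1/2) → [61, 116, 71/2]
+L2 (α=1/7) → [54, 883/7, 51]
+L3 (α=3/4) → [375/2, 1051/28, 144]
+L4 (α=1/2) → [829/4, 7099/56, 89]
+L6 (α=1) → [81, 110, 190]
+L7 (α=1/2) → [165, 239/2, 361/2]
rounded: [165, 120, 180]

(1,0) stack=L1,L2,L3,L4,L6,L7; from [0,0,0]:
after L1 α=3/7: [15/7, 543/7, 363/7]
after L2 α=1: [98, 9, 129]
after L3 α=1/3: [74, 197/3, 281/3]
after L4 α=1/3: [349/3, 547/9, 790/9]
after L6 α=5/8: [539/8, 1957/24, 1865/12]
after L7 α=1/3: [811/12, 3865/36, 2417/18]
= [68, 107, 134]

query (1,1) [L1,L2,L3,L4,L6,L8] — begin 0,0,0
after L1 α=1/2: [81, 35, 245/2]
after L2 α=3/4: [117/2, 467/4, 1097/8]
after L3 α=5/7: [1097/7, 1357/14, 3137/28]
after L4 α=1/5: [6089/35, 3281/35, 4726/35]
after L6 α=2/3: [17149/105, 8111/105, 1972/35]
after L8 α=2/5: [21209/175, 10421/175, 13126/175]
rounded: [121, 60, 75]

at x=2,y=0 over L1,L2,L3,L4,L6,L8:
+L1 (α=1/2) → [61, 116, 71/2]
+L2 (α=1/7) → [54, 883/7, 51]
+L3 (α=3/4) → [375/2, 1051/28, 144]
+L4 (α=1/2) → [829/4, 7099/56, 89]
+L6 (α=1) → [81, 110, 190]
+L8 (α=1/5) → [94, 127, 808/5]
= [94, 127, 162]


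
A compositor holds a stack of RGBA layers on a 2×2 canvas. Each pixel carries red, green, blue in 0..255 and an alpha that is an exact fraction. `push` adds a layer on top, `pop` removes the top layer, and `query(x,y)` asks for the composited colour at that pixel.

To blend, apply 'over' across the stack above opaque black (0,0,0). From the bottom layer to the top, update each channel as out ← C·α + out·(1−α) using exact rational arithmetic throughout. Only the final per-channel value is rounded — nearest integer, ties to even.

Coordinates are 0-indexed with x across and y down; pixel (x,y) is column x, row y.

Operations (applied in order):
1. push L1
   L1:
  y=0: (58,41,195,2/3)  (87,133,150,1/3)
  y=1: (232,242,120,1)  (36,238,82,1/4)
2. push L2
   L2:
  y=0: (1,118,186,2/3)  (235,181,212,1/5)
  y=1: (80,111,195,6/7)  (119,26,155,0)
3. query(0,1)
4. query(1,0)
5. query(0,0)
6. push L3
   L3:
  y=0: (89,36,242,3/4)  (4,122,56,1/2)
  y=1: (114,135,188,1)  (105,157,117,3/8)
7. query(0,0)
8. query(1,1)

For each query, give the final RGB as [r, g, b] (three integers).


query (0,1) [L1,L2] — begin 0,0,0
after L1 α=1: [232, 242, 120]
after L2 α=6/7: [712/7, 908/7, 1290/7]
rounded: [102, 130, 184]

(1,0) stack=L1,L2; from [0,0,0]:
after L1 α=1/3: [29, 133/3, 50]
after L2 α=1/5: [351/5, 215/3, 412/5]
→ [70, 72, 82]

(0,0) stack=L1,L2; from [0,0,0]:
+L1 (α=2/3) → [116/3, 82/3, 130]
+L2 (α=2/3) → [122/9, 790/9, 502/3]
→ [14, 88, 167]

(0,0) stack=L1,L2,L3; from [0,0,0]:
after L1 α=2/3: [116/3, 82/3, 130]
after L2 α=2/3: [122/9, 790/9, 502/3]
after L3 α=3/4: [2525/36, 881/18, 670/3]
rounded: [70, 49, 223]

at x=1,y=1 over L1,L2,L3:
+L1 (α=1/4) → [9, 119/2, 41/2]
+L2 (α=0) → [9, 119/2, 41/2]
+L3 (α=3/8) → [45, 1537/16, 907/16]
= [45, 96, 57]


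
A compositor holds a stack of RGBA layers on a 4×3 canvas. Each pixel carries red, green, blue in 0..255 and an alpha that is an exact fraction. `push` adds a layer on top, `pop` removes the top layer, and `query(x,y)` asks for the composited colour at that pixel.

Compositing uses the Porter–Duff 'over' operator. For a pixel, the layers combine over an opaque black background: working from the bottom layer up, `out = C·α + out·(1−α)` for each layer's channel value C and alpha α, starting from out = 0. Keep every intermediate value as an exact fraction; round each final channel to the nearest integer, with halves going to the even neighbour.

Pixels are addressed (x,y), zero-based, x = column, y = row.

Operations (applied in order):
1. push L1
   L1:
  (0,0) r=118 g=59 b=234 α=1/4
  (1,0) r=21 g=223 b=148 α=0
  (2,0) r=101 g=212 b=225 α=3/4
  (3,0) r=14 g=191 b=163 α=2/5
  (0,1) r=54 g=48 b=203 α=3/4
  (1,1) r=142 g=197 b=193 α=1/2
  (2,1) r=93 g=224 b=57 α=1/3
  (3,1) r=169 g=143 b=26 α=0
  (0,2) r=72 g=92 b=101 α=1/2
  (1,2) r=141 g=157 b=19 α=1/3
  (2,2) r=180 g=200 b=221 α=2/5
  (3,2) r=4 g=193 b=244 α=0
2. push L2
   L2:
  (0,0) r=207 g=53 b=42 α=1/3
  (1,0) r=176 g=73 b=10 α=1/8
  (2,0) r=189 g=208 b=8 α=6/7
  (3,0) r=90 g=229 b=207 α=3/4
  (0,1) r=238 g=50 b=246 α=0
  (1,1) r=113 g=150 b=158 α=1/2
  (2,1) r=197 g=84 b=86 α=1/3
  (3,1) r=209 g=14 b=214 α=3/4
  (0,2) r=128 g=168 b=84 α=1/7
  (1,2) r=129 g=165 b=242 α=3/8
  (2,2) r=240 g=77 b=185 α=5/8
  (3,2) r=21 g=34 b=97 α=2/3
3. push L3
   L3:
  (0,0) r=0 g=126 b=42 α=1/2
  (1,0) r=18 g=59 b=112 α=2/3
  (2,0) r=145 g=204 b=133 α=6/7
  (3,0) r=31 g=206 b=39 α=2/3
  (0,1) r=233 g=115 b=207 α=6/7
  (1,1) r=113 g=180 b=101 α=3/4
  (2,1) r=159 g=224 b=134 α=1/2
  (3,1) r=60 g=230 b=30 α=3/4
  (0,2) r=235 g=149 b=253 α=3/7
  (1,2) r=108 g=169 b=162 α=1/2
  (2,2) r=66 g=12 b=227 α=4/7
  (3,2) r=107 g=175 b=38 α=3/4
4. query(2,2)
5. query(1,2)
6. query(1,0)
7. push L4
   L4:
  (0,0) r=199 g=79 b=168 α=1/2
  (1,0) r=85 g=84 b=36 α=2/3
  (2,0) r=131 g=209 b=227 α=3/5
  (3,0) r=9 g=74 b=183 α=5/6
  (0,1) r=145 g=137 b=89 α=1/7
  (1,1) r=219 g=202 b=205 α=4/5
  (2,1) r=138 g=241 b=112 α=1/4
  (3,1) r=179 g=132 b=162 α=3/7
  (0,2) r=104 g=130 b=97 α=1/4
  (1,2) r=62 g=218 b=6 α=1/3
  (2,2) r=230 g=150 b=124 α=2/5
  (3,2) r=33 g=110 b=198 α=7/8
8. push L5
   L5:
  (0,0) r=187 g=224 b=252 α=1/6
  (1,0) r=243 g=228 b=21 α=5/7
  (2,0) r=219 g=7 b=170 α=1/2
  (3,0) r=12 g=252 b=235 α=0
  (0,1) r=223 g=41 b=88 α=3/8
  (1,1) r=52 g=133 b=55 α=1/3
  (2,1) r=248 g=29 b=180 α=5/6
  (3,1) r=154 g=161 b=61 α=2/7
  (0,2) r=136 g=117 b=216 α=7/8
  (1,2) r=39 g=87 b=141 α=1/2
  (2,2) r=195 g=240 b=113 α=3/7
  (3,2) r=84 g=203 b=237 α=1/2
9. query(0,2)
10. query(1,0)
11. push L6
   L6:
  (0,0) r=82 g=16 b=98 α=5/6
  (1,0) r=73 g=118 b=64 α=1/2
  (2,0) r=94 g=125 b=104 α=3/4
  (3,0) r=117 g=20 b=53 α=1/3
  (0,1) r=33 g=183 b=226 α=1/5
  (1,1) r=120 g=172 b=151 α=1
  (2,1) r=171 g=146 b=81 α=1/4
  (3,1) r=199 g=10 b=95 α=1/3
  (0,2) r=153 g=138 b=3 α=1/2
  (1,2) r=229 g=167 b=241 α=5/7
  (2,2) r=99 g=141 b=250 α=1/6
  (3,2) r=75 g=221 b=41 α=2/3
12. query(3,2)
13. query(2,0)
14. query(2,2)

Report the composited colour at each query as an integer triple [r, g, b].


query (2,2) [L1,L2,L3] — begin 0,0,0
+L1 (α=2/5) → [72, 80, 442/5]
+L2 (α=5/8) → [177, 625/8, 5951/40]
+L3 (α=4/7) → [795/7, 2259/56, 7739/40]
= [114, 40, 193]

at x=1,y=2 over L1,L2,L3:
after L1 α=1/3: [47, 157/3, 19/3]
after L2 α=3/8: [311/4, 1135/12, 2273/24]
after L3 α=1/2: [743/8, 3163/24, 6161/48]
= [93, 132, 128]

query (1,0) [L1,L2,L3] — begin 0,0,0
L1 α=0: [0, 0, 0]
L2 α=1/8: [22, 73/8, 5/4]
L3 α=2/3: [58/3, 339/8, 901/12]
→ [19, 42, 75]

(0,2) stack=L1,L2,L3,L4,L5; from [0,0,0]:
after L1 α=1/2: [36, 46, 101/2]
after L2 α=1/7: [344/7, 444/7, 387/7]
after L3 α=3/7: [6311/49, 4905/49, 6861/49]
after L4 α=1/4: [24029/196, 21085/196, 6334/49]
after L5 α=7/8: [210621/1568, 181609/1568, 40211/196]
→ [134, 116, 205]

at x=1,y=0 over L1,L2,L3,L4,L5:
+L1 (α=0) → [0, 0, 0]
+L2 (α=1/8) → [22, 73/8, 5/4]
+L3 (α=2/3) → [58/3, 339/8, 901/12]
+L4 (α=2/3) → [568/9, 561/8, 1765/36]
+L5 (α=5/7) → [12071/63, 5121/28, 3655/126]
→ [192, 183, 29]

query (3,2) [L1,L2,L3,L4,L5,L6] — begin 0,0,0
L1 α=0: [0, 0, 0]
L2 α=2/3: [14, 68/3, 194/3]
L3 α=3/4: [335/4, 1643/12, 134/3]
L4 α=7/8: [1259/32, 10883/96, 1073/6]
L5 α=1/2: [3947/64, 30371/192, 2495/12]
L6 α=2/3: [13547/192, 115235/576, 3479/36]
→ [71, 200, 97]

at x=2,y=0 over L1,L2,L3,L4,L5,L6:
after L1 α=3/4: [303/4, 159, 675/4]
after L2 α=6/7: [4839/28, 201, 867/28]
after L3 α=6/7: [29199/196, 1425/7, 23211/196]
after L4 α=3/5: [67713/490, 7239/35, 89949/490]
after L5 α=1/2: [175023/980, 3742/35, 173249/980]
after L6 α=3/4: [451383/3920, 16867/140, 479009/3920]
→ [115, 120, 122]

at x=2,y=2 over L1,L2,L3,L4,L5,L6:
+L1 (α=2/5) → [72, 80, 442/5]
+L2 (α=5/8) → [177, 625/8, 5951/40]
+L3 (α=4/7) → [795/7, 2259/56, 7739/40]
+L4 (α=2/5) → [1121/7, 23577/280, 33137/200]
+L5 (α=3/7) → [8579/49, 73977/490, 50087/350]
+L6 (α=1/6) → [23873/147, 29265/196, 22529/140]
= [162, 149, 161]


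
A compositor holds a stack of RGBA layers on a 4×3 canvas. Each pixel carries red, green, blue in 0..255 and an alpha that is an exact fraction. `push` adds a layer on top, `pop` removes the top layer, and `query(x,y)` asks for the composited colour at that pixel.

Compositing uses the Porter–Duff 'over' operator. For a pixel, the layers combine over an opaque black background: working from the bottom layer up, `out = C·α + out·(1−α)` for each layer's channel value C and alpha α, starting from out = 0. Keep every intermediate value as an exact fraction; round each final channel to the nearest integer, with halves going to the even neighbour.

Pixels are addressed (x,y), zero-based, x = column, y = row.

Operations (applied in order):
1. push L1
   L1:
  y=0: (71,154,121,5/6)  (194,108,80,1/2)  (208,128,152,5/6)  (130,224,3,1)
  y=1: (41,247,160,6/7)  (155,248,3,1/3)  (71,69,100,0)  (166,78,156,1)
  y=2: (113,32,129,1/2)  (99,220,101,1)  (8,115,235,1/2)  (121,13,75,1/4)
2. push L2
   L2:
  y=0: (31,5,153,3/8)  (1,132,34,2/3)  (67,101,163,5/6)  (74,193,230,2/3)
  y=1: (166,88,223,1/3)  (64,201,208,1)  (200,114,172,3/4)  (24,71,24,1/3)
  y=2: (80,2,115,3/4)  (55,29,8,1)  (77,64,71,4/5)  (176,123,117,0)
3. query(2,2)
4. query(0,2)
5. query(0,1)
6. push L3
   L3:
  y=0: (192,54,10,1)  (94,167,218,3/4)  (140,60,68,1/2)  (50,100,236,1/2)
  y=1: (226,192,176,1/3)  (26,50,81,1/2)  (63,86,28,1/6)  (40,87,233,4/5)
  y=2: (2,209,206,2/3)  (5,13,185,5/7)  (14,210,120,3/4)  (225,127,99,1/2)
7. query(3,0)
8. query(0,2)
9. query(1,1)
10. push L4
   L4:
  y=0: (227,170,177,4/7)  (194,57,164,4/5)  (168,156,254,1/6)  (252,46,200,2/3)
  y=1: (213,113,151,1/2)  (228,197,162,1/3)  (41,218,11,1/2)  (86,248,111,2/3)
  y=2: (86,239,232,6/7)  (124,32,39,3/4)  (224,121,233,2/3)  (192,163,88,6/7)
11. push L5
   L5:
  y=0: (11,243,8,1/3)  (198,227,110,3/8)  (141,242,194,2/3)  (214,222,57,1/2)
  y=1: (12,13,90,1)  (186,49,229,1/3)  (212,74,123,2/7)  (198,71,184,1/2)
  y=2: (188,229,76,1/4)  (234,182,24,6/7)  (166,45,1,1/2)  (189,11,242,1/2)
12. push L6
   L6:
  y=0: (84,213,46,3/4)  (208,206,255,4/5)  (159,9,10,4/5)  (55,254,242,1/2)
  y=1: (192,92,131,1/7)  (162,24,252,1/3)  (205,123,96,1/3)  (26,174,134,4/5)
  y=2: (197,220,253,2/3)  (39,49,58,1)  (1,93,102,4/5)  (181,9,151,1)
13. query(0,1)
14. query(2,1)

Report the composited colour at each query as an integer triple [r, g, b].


(2,2) stack=L1,L2; from [0,0,0]:
L1 α=1/2: [4, 115/2, 235/2]
L2 α=4/5: [312/5, 627/10, 803/10]
rounded: [62, 63, 80]

at x=0,y=2 over L1,L2:
L1 α=1/2: [113/2, 16, 129/2]
L2 α=3/4: [593/8, 11/2, 819/8]
rounded: [74, 6, 102]

at x=0,y=1 over L1,L2:
L1 α=6/7: [246/7, 1482/7, 960/7]
L2 α=1/3: [1654/21, 3580/21, 3481/21]
→ [79, 170, 166]

at x=3,y=0 over L1,L2,L3:
+L1 (α=1) → [130, 224, 3]
+L2 (α=2/3) → [278/3, 610/3, 463/3]
+L3 (α=1/2) → [214/3, 455/3, 1171/6]
= [71, 152, 195]

query (0,2) [L1,L2,L3] — begin 0,0,0
after L1 α=1/2: [113/2, 16, 129/2]
after L2 α=3/4: [593/8, 11/2, 819/8]
after L3 α=2/3: [625/24, 847/6, 4115/24]
→ [26, 141, 171]

query (1,1) [L1,L2,L3] — begin 0,0,0
after L1 α=1/3: [155/3, 248/3, 1]
after L2 α=1: [64, 201, 208]
after L3 α=1/2: [45, 251/2, 289/2]
= [45, 126, 144]

(0,1) stack=L1,L2,L3,L4,L5,L6; from [0,0,0]:
L1 α=6/7: [246/7, 1482/7, 960/7]
L2 α=1/3: [1654/21, 3580/21, 3481/21]
L3 α=1/3: [8054/63, 11192/63, 10658/63]
L4 α=1/2: [21473/126, 18311/126, 20171/126]
L5 α=1: [12, 13, 90]
L6 α=1/7: [264/7, 170/7, 671/7]
rounded: [38, 24, 96]

at x=2,y=1 over L1,L2,L3,L4,L5,L6:
after L1 α=0: [0, 0, 0]
after L2 α=3/4: [150, 171/2, 129]
after L3 α=1/6: [271/2, 1027/12, 673/6]
after L4 α=1/2: [353/4, 3643/24, 739/12]
after L5 α=2/7: [3461/28, 21767/168, 6647/84]
after L6 α=1/3: [6331/42, 32099/252, 10679/126]
→ [151, 127, 85]


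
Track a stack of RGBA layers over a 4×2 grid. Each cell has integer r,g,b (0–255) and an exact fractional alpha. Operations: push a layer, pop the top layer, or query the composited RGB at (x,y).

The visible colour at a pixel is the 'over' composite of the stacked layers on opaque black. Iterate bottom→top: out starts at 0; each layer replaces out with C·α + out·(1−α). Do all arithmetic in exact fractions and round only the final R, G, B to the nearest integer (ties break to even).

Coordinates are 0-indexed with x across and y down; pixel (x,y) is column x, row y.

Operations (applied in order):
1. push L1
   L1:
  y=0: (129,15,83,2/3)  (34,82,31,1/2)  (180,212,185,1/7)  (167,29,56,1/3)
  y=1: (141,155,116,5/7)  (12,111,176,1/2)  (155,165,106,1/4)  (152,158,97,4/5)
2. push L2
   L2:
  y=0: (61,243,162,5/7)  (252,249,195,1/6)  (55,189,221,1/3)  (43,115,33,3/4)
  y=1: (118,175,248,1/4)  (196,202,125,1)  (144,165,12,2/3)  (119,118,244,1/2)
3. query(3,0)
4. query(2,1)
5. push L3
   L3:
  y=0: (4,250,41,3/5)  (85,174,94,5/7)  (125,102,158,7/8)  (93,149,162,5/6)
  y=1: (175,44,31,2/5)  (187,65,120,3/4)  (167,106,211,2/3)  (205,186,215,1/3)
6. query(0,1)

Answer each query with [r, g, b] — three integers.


at x=3,y=0 over L1,L2:
L1 α=1/3: [167/3, 29/3, 56/3]
L2 α=3/4: [277/6, 266/3, 353/12]
= [46, 89, 29]

query (2,1) [L1,L2] — begin 0,0,0
+L1 (α=1/4) → [155/4, 165/4, 53/2]
+L2 (α=2/3) → [1307/12, 495/4, 101/6]
→ [109, 124, 17]

(0,1) stack=L1,L2,L3; from [0,0,0]:
+L1 (α=5/7) → [705/7, 775/7, 580/7]
+L2 (α=1/4) → [2941/28, 1775/14, 869/7]
+L3 (α=2/5) → [18623/140, 6557/70, 3041/35]
→ [133, 94, 87]


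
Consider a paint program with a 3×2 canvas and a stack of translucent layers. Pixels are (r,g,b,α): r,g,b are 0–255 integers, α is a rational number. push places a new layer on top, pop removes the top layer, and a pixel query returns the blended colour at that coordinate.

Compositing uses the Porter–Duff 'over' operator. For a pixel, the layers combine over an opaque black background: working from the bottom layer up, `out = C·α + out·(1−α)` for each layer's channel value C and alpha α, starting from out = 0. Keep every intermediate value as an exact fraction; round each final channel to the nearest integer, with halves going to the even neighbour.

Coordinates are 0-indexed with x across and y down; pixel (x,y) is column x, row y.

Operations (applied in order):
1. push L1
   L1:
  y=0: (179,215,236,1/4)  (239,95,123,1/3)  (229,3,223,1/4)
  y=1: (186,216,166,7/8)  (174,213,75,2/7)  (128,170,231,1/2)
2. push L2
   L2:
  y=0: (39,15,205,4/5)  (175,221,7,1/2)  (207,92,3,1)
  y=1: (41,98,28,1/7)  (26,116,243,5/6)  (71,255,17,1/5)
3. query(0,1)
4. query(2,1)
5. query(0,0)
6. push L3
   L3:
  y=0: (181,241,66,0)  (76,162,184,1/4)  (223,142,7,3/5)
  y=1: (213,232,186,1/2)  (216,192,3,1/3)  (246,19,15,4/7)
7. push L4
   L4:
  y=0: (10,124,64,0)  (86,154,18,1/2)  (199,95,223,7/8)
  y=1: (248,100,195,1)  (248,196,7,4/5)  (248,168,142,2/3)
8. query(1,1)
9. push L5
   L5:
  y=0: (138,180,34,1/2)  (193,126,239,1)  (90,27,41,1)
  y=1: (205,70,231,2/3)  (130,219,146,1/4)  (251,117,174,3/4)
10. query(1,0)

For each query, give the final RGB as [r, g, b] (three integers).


at x=0,y=1 over L1,L2:
after L1 α=7/8: [651/4, 189, 581/4]
after L2 α=1/7: [2035/14, 176, 257/2]
= [145, 176, 128]

query (2,1) [L1,L2] — begin 0,0,0
L1 α=1/2: [64, 85, 231/2]
L2 α=1/5: [327/5, 119, 479/5]
= [65, 119, 96]

query (0,0) [L1,L2] — begin 0,0,0
L1 α=1/4: [179/4, 215/4, 59]
L2 α=4/5: [803/20, 91/4, 879/5]
→ [40, 23, 176]

(1,1) stack=L1,L2,L3,L4; from [0,0,0]:
L1 α=2/7: [348/7, 426/7, 150/7]
L2 α=5/6: [629/21, 2243/21, 2885/14]
L3 α=1/3: [5794/63, 8518/63, 2906/21]
L4 α=4/5: [13658/63, 11582/63, 3494/105]
rounded: [217, 184, 33]

at x=1,y=0 over L1,L2,L3,L4,L5:
L1 α=1/3: [239/3, 95/3, 41]
L2 α=1/2: [382/3, 379/3, 24]
L3 α=1/4: [229/2, 541/4, 64]
L4 α=1/2: [401/4, 1157/8, 41]
L5 α=1: [193, 126, 239]
rounded: [193, 126, 239]


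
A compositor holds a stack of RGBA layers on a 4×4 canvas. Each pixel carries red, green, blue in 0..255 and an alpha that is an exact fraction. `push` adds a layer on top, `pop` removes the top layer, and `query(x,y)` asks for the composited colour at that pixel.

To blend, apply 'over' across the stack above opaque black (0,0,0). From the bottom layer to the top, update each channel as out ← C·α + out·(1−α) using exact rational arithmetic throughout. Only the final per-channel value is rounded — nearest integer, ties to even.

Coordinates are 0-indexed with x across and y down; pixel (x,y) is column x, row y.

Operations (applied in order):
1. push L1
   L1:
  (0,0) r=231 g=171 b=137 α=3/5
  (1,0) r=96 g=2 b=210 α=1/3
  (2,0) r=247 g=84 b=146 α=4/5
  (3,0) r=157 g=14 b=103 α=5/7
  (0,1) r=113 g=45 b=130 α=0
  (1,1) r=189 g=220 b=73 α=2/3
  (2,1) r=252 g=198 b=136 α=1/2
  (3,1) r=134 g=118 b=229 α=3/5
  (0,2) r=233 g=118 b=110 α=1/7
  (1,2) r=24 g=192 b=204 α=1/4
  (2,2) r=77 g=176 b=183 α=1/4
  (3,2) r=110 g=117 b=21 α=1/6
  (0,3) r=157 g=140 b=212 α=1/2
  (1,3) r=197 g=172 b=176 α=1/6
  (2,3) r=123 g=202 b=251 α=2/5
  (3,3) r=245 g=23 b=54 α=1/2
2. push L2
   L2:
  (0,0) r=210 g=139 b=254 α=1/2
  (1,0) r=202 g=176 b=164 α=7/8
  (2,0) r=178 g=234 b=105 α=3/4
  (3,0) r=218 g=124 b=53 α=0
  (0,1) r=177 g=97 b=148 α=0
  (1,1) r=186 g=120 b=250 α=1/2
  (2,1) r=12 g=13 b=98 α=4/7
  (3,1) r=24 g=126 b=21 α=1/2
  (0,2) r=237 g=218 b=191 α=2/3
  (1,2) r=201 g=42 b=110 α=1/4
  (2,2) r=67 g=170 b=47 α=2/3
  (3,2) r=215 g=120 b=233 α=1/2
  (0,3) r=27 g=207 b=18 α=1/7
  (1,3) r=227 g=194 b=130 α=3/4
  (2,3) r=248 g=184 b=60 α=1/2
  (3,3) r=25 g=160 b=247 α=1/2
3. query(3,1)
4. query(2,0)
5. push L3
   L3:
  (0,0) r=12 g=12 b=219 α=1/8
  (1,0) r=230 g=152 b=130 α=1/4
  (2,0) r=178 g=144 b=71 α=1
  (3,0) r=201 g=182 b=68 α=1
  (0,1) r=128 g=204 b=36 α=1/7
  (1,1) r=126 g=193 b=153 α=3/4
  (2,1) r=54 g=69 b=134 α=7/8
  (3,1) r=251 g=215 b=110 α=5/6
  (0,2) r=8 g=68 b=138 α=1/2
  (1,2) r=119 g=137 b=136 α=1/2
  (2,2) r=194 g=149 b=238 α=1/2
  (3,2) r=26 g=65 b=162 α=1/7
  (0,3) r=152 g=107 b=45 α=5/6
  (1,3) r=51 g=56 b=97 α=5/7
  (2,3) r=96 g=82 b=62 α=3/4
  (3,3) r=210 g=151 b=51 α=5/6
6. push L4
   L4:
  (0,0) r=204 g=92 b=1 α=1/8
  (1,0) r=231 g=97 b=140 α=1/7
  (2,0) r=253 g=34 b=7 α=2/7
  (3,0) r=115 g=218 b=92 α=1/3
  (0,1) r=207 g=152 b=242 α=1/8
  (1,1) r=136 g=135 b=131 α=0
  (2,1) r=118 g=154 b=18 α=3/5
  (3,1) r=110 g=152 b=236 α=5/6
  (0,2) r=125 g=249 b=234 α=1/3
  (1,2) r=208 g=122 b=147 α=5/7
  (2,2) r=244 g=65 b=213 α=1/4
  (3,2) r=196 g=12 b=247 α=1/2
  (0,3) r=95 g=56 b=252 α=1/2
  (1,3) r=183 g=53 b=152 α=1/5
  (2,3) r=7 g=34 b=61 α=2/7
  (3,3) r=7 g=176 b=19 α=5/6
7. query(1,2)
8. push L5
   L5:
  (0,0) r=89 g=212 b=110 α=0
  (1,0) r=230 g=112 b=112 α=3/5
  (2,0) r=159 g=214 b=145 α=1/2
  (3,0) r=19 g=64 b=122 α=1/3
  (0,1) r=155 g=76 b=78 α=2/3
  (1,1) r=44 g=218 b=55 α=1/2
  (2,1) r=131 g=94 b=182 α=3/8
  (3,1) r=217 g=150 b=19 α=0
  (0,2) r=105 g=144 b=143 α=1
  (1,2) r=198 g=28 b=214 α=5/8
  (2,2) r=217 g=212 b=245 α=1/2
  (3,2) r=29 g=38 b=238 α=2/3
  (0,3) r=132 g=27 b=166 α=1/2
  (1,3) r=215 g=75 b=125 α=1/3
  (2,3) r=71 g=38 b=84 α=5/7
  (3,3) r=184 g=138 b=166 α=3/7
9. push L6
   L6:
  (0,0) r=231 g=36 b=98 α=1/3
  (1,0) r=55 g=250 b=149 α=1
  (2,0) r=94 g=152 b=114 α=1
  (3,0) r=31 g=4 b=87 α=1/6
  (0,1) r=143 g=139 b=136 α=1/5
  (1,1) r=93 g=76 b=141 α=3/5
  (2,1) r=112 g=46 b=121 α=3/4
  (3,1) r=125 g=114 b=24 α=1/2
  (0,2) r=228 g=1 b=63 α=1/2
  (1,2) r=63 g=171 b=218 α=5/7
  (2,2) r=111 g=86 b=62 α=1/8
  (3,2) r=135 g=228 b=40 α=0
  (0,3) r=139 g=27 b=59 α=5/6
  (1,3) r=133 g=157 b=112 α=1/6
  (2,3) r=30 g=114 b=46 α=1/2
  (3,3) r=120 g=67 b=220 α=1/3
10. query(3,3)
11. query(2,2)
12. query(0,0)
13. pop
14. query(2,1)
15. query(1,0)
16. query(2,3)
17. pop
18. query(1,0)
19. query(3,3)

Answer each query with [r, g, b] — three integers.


query (3,1) [L1,L2] — begin 0,0,0
after L1 α=3/5: [402/5, 354/5, 687/5]
after L2 α=1/2: [261/5, 492/5, 396/5]
→ [52, 98, 79]

query (2,0) [L1,L2] — begin 0,0,0
after L1 α=4/5: [988/5, 336/5, 584/5]
after L2 α=3/4: [1829/10, 1923/10, 2159/20]
→ [183, 192, 108]

(1,2) stack=L1,L2,L3,L4; from [0,0,0]:
+L1 (α=1/4) → [6, 48, 51]
+L2 (α=1/4) → [219/4, 93/2, 263/4]
+L3 (α=1/2) → [695/8, 367/4, 807/8]
+L4 (α=5/7) → [4855/28, 1587/14, 3747/28]
rounded: [173, 113, 134]

query (3,3) [L1,L2,L3,L4,L5,L6] — begin 0,0,0
+L1 (α=1/2) → [245/2, 23/2, 27]
+L2 (α=1/2) → [295/4, 343/4, 137]
+L3 (α=5/6) → [4495/24, 1121/8, 196/3]
+L4 (α=5/6) → [5335/144, 8161/48, 481/18]
+L5 (α=3/7) → [3601/36, 13129/84, 5444/63]
+L6 (α=1/3) → [5761/54, 15943/126, 24748/189]
= [107, 127, 131]

at x=2,y=2 over L1,L2,L3,L4,L5,L6:
after L1 α=1/4: [77/4, 44, 183/4]
after L2 α=2/3: [613/12, 128, 559/12]
after L3 α=1/2: [2941/24, 277/2, 3415/24]
after L4 α=1/4: [4893/32, 961/8, 5119/32]
after L5 α=1/2: [11837/64, 2657/16, 12959/64]
after L6 α=1/8: [89963/512, 19975/128, 94681/512]
→ [176, 156, 185]

at x=0,y=0 over L1,L2,L3,L4,L5,L6:
L1 α=3/5: [693/5, 513/5, 411/5]
L2 α=1/2: [1743/10, 604/5, 1681/10]
L3 α=1/8: [12321/80, 536/5, 13957/80]
L4 α=1/8: [102567/640, 1053/10, 97779/640]
L5 α=0: [102567/640, 1053/10, 97779/640]
L6 α=1/3: [58829/320, 411/5, 129139/960]
= [184, 82, 135]

(2,1) stack=L1,L2,L3,L4,L5; from [0,0,0]:
after L1 α=1/2: [126, 99, 68]
after L2 α=4/7: [426/7, 349/7, 596/7]
after L3 α=7/8: [384/7, 1865/28, 3581/28]
after L4 α=3/5: [3246/35, 8333/70, 4337/70]
after L5 α=3/8: [5997/56, 12281/112, 11981/112]
= [107, 110, 107]

at x=1,y=0 over L1,L2,L3,L4,L5:
L1 α=1/3: [32, 2/3, 70]
L2 α=7/8: [723/4, 1849/12, 609/4]
L3 α=1/4: [3089/16, 2457/16, 2347/16]
L4 α=1/7: [11115/56, 8147/56, 8161/56]
L5 α=3/5: [6087/28, 3511/28, 17569/140]
= [217, 125, 125]

at x=2,y=3 over L1,L2,L3,L4,L5:
+L1 (α=2/5) → [246/5, 404/5, 502/5]
+L2 (α=1/2) → [743/5, 662/5, 401/5]
+L3 (α=3/4) → [2183/20, 473/5, 1331/20]
+L4 (α=2/7) → [2239/28, 541/7, 1819/28]
+L5 (α=5/7) → [7209/98, 2412/49, 7699/98]
rounded: [74, 49, 79]

query (1,0) [L1,L2,L3,L4] — begin 0,0,0
L1 α=1/3: [32, 2/3, 70]
L2 α=7/8: [723/4, 1849/12, 609/4]
L3 α=1/4: [3089/16, 2457/16, 2347/16]
L4 α=1/7: [11115/56, 8147/56, 8161/56]
= [198, 145, 146]

query (3,3) [L1,L2,L3,L4] — begin 0,0,0
L1 α=1/2: [245/2, 23/2, 27]
L2 α=1/2: [295/4, 343/4, 137]
L3 α=5/6: [4495/24, 1121/8, 196/3]
L4 α=5/6: [5335/144, 8161/48, 481/18]
rounded: [37, 170, 27]
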